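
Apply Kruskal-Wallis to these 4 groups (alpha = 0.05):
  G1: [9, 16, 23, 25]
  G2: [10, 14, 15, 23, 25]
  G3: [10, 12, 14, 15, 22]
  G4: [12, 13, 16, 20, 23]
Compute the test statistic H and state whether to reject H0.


Step 1: Combine all N = 19 observations and assign midranks.
sorted (value, group, rank): (9,G1,1), (10,G2,2.5), (10,G3,2.5), (12,G3,4.5), (12,G4,4.5), (13,G4,6), (14,G2,7.5), (14,G3,7.5), (15,G2,9.5), (15,G3,9.5), (16,G1,11.5), (16,G4,11.5), (20,G4,13), (22,G3,14), (23,G1,16), (23,G2,16), (23,G4,16), (25,G1,18.5), (25,G2,18.5)
Step 2: Sum ranks within each group.
R_1 = 47 (n_1 = 4)
R_2 = 54 (n_2 = 5)
R_3 = 38 (n_3 = 5)
R_4 = 51 (n_4 = 5)
Step 3: H = 12/(N(N+1)) * sum(R_i^2/n_i) - 3(N+1)
     = 12/(19*20) * (47^2/4 + 54^2/5 + 38^2/5 + 51^2/5) - 3*20
     = 0.031579 * 1944.45 - 60
     = 1.403684.
Step 4: Ties present; correction factor C = 1 - 60/(19^3 - 19) = 0.991228. Corrected H = 1.403684 / 0.991228 = 1.416106.
Step 5: Under H0, H ~ chi^2(3); p-value = 0.701764.
Step 6: alpha = 0.05. fail to reject H0.

H = 1.4161, df = 3, p = 0.701764, fail to reject H0.


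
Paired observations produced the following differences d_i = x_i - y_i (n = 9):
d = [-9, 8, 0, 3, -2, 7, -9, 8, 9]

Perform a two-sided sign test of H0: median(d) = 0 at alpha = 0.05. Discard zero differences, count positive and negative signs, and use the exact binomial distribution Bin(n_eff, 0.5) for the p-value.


Step 1: Discard zero differences. Original n = 9; n_eff = number of nonzero differences = 8.
Nonzero differences (with sign): -9, +8, +3, -2, +7, -9, +8, +9
Step 2: Count signs: positive = 5, negative = 3.
Step 3: Under H0: P(positive) = 0.5, so the number of positives S ~ Bin(8, 0.5).
Step 4: Two-sided exact p-value = sum of Bin(8,0.5) probabilities at or below the observed probability = 0.726562.
Step 5: alpha = 0.05. fail to reject H0.

n_eff = 8, pos = 5, neg = 3, p = 0.726562, fail to reject H0.


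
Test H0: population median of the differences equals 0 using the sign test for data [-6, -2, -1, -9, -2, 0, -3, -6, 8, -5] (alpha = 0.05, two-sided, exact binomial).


Step 1: Discard zero differences. Original n = 10; n_eff = number of nonzero differences = 9.
Nonzero differences (with sign): -6, -2, -1, -9, -2, -3, -6, +8, -5
Step 2: Count signs: positive = 1, negative = 8.
Step 3: Under H0: P(positive) = 0.5, so the number of positives S ~ Bin(9, 0.5).
Step 4: Two-sided exact p-value = sum of Bin(9,0.5) probabilities at or below the observed probability = 0.039062.
Step 5: alpha = 0.05. reject H0.

n_eff = 9, pos = 1, neg = 8, p = 0.039062, reject H0.


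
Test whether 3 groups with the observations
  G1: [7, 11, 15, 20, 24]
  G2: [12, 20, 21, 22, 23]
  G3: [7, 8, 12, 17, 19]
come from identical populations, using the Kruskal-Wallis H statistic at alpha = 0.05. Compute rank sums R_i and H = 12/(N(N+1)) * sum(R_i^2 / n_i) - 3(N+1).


Step 1: Combine all N = 15 observations and assign midranks.
sorted (value, group, rank): (7,G1,1.5), (7,G3,1.5), (8,G3,3), (11,G1,4), (12,G2,5.5), (12,G3,5.5), (15,G1,7), (17,G3,8), (19,G3,9), (20,G1,10.5), (20,G2,10.5), (21,G2,12), (22,G2,13), (23,G2,14), (24,G1,15)
Step 2: Sum ranks within each group.
R_1 = 38 (n_1 = 5)
R_2 = 55 (n_2 = 5)
R_3 = 27 (n_3 = 5)
Step 3: H = 12/(N(N+1)) * sum(R_i^2/n_i) - 3(N+1)
     = 12/(15*16) * (38^2/5 + 55^2/5 + 27^2/5) - 3*16
     = 0.050000 * 1039.6 - 48
     = 3.980000.
Step 4: Ties present; correction factor C = 1 - 18/(15^3 - 15) = 0.994643. Corrected H = 3.980000 / 0.994643 = 4.001436.
Step 5: Under H0, H ~ chi^2(2); p-value = 0.135238.
Step 6: alpha = 0.05. fail to reject H0.

H = 4.0014, df = 2, p = 0.135238, fail to reject H0.


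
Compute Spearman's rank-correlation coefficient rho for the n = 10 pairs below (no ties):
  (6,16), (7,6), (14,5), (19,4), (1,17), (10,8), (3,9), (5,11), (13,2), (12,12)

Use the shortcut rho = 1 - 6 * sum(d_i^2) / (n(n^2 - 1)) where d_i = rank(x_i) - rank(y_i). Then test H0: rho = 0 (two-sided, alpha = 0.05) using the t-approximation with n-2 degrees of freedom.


Step 1: Rank x and y separately (midranks; no ties here).
rank(x): 6->4, 7->5, 14->9, 19->10, 1->1, 10->6, 3->2, 5->3, 13->8, 12->7
rank(y): 16->9, 6->4, 5->3, 4->2, 17->10, 8->5, 9->6, 11->7, 2->1, 12->8
Step 2: d_i = R_x(i) - R_y(i); compute d_i^2.
  (4-9)^2=25, (5-4)^2=1, (9-3)^2=36, (10-2)^2=64, (1-10)^2=81, (6-5)^2=1, (2-6)^2=16, (3-7)^2=16, (8-1)^2=49, (7-8)^2=1
sum(d^2) = 290.
Step 3: rho = 1 - 6*290 / (10*(10^2 - 1)) = 1 - 1740/990 = -0.757576.
Step 4: Under H0, t = rho * sqrt((n-2)/(1-rho^2)) = -3.2827 ~ t(8).
Step 5: Two-sided p-value from the t-distribution with 8 df = 0.011143.
Step 6: alpha = 0.05. reject H0.

rho = -0.7576, p = 0.011143, reject H0 at alpha = 0.05.


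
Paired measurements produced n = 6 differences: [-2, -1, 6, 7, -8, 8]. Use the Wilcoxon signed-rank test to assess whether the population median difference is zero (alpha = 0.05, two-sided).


Step 1: Drop any zero differences (none here) and take |d_i|.
|d| = [2, 1, 6, 7, 8, 8]
Step 2: Midrank |d_i| (ties get averaged ranks).
ranks: |2|->2, |1|->1, |6|->3, |7|->4, |8|->5.5, |8|->5.5
Step 3: Attach original signs; sum ranks with positive sign and with negative sign.
W+ = 3 + 4 + 5.5 = 12.5
W- = 2 + 1 + 5.5 = 8.5
(Check: W+ + W- = 21 should equal n(n+1)/2 = 21.)
Step 4: Test statistic W = min(W+, W-) = 8.5.
Step 5: Ties in |d|, so use the tie-corrected normal approximation.
        E[W] = n(n+1)/4 = 6*7/4 = 10.5.
        Tie groups: |d|=8 (t=2); sum(t^3 - t) = 6.
        Var[W] = n(n+1)(2n+1)/24 - sum(t^3-t)/48 = 546/24 - 6/48 = 22.625.
        z = (W - E[W]) / sqrt(Var[W]) = (8.5 - 10.5) / 4.7566 = -0.4205.
        Two-sided p = 2*Phi(z) = 0.674142.
Step 6: alpha = 0.05. fail to reject H0.

W+ = 12.5, W- = 8.5, W = min = 8.5, p = 0.674142, fail to reject H0.


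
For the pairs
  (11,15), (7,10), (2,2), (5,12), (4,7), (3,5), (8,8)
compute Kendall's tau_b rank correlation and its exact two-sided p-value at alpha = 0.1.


Step 1: Enumerate the 21 unordered pairs (i,j) with i<j and classify each by sign(x_j-x_i) * sign(y_j-y_i).
  (1,2):dx=-4,dy=-5->C; (1,3):dx=-9,dy=-13->C; (1,4):dx=-6,dy=-3->C; (1,5):dx=-7,dy=-8->C
  (1,6):dx=-8,dy=-10->C; (1,7):dx=-3,dy=-7->C; (2,3):dx=-5,dy=-8->C; (2,4):dx=-2,dy=+2->D
  (2,5):dx=-3,dy=-3->C; (2,6):dx=-4,dy=-5->C; (2,7):dx=+1,dy=-2->D; (3,4):dx=+3,dy=+10->C
  (3,5):dx=+2,dy=+5->C; (3,6):dx=+1,dy=+3->C; (3,7):dx=+6,dy=+6->C; (4,5):dx=-1,dy=-5->C
  (4,6):dx=-2,dy=-7->C; (4,7):dx=+3,dy=-4->D; (5,6):dx=-1,dy=-2->C; (5,7):dx=+4,dy=+1->C
  (6,7):dx=+5,dy=+3->C
Step 2: C = 18, D = 3, total pairs = 21.
Step 3: tau = (C - D)/(n(n-1)/2) = (18 - 3)/21 = 0.714286.
Step 4: Exact two-sided p-value (enumerate n! = 5040 permutations of y under H0): p = 0.030159.
Step 5: alpha = 0.1. reject H0.

tau_b = 0.7143 (C=18, D=3), p = 0.030159, reject H0.


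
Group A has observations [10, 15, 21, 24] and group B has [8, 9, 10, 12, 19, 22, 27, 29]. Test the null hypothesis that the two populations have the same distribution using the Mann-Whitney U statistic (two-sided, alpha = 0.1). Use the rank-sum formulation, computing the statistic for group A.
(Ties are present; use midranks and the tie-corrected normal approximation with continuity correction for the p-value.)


Step 1: Combine and sort all 12 observations; assign midranks.
sorted (value, group): (8,Y), (9,Y), (10,X), (10,Y), (12,Y), (15,X), (19,Y), (21,X), (22,Y), (24,X), (27,Y), (29,Y)
ranks: 8->1, 9->2, 10->3.5, 10->3.5, 12->5, 15->6, 19->7, 21->8, 22->9, 24->10, 27->11, 29->12
Step 2: Rank sum for X: R1 = 3.5 + 6 + 8 + 10 = 27.5.
Step 3: U_X = R1 - n1(n1+1)/2 = 27.5 - 4*5/2 = 27.5 - 10 = 17.5.
       U_Y = n1*n2 - U_X = 32 - 17.5 = 14.5.
Step 4: Ties are present, so use the tie-corrected normal approximation (with continuity correction) for the p-value.
Step 5: p-value = 0.864901; compare to alpha = 0.1. fail to reject H0.

U_X = 17.5, p = 0.864901, fail to reject H0 at alpha = 0.1.


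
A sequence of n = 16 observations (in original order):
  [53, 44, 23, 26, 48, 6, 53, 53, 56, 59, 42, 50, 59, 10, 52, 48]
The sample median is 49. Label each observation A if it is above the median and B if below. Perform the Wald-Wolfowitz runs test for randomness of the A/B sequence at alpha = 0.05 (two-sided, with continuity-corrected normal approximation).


Step 1: Compute median = 49; label A = above, B = below.
Labels in order: ABBBBBAAAABAABAB  (n_A = 8, n_B = 8)
Step 2: Count runs R = 8.
Step 3: Under H0 (random ordering), E[R] = 2*n_A*n_B/(n_A+n_B) + 1 = 2*8*8/16 + 1 = 9.0000.
        Var[R] = 2*n_A*n_B*(2*n_A*n_B - n_A - n_B) / ((n_A+n_B)^2 * (n_A+n_B-1)) = 14336/3840 = 3.7333.
        SD[R] = 1.9322.
Step 4: Continuity-corrected z = (R + 0.5 - E[R]) / SD[R] = (8 + 0.5 - 9.0000) / 1.9322 = -0.2588.
Step 5: Two-sided p-value via normal approximation = 2*(1 - Phi(|z|)) = 0.795809.
Step 6: alpha = 0.05. fail to reject H0.

R = 8, z = -0.2588, p = 0.795809, fail to reject H0.


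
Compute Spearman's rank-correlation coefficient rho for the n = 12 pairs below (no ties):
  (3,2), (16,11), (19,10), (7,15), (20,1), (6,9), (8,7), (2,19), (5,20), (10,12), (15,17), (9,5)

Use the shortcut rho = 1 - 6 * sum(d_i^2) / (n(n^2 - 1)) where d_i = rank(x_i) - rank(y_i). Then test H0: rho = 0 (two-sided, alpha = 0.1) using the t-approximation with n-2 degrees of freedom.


Step 1: Rank x and y separately (midranks; no ties here).
rank(x): 3->2, 16->10, 19->11, 7->5, 20->12, 6->4, 8->6, 2->1, 5->3, 10->8, 15->9, 9->7
rank(y): 2->2, 11->7, 10->6, 15->9, 1->1, 9->5, 7->4, 19->11, 20->12, 12->8, 17->10, 5->3
Step 2: d_i = R_x(i) - R_y(i); compute d_i^2.
  (2-2)^2=0, (10-7)^2=9, (11-6)^2=25, (5-9)^2=16, (12-1)^2=121, (4-5)^2=1, (6-4)^2=4, (1-11)^2=100, (3-12)^2=81, (8-8)^2=0, (9-10)^2=1, (7-3)^2=16
sum(d^2) = 374.
Step 3: rho = 1 - 6*374 / (12*(12^2 - 1)) = 1 - 2244/1716 = -0.307692.
Step 4: Under H0, t = rho * sqrt((n-2)/(1-rho^2)) = -1.0226 ~ t(10).
Step 5: Two-sided p-value from the t-distribution with 10 df = 0.330589.
Step 6: alpha = 0.1. fail to reject H0.

rho = -0.3077, p = 0.330589, fail to reject H0 at alpha = 0.1.


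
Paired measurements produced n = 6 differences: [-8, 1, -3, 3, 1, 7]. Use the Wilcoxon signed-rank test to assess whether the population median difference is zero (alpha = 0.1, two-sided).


Step 1: Drop any zero differences (none here) and take |d_i|.
|d| = [8, 1, 3, 3, 1, 7]
Step 2: Midrank |d_i| (ties get averaged ranks).
ranks: |8|->6, |1|->1.5, |3|->3.5, |3|->3.5, |1|->1.5, |7|->5
Step 3: Attach original signs; sum ranks with positive sign and with negative sign.
W+ = 1.5 + 3.5 + 1.5 + 5 = 11.5
W- = 6 + 3.5 = 9.5
(Check: W+ + W- = 21 should equal n(n+1)/2 = 21.)
Step 4: Test statistic W = min(W+, W-) = 9.5.
Step 5: Ties in |d|, so use the tie-corrected normal approximation.
        E[W] = n(n+1)/4 = 6*7/4 = 10.5.
        Tie groups: |d|=1 (t=2), |d|=3 (t=2); sum(t^3 - t) = 12.
        Var[W] = n(n+1)(2n+1)/24 - sum(t^3-t)/48 = 546/24 - 12/48 = 22.5.
        z = (W - E[W]) / sqrt(Var[W]) = (9.5 - 10.5) / 4.7434 = -0.2108.
        Two-sided p = 2*Phi(z) = 0.833029.
Step 6: alpha = 0.1. fail to reject H0.

W+ = 11.5, W- = 9.5, W = min = 9.5, p = 0.833029, fail to reject H0.


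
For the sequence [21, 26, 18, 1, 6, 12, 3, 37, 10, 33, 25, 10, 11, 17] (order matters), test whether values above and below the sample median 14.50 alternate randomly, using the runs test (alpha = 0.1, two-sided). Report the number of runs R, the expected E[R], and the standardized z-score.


Step 1: Compute median = 14.50; label A = above, B = below.
Labels in order: AAABBBBABAABBA  (n_A = 7, n_B = 7)
Step 2: Count runs R = 7.
Step 3: Under H0 (random ordering), E[R] = 2*n_A*n_B/(n_A+n_B) + 1 = 2*7*7/14 + 1 = 8.0000.
        Var[R] = 2*n_A*n_B*(2*n_A*n_B - n_A - n_B) / ((n_A+n_B)^2 * (n_A+n_B-1)) = 8232/2548 = 3.2308.
        SD[R] = 1.7974.
Step 4: Continuity-corrected z = (R + 0.5 - E[R]) / SD[R] = (7 + 0.5 - 8.0000) / 1.7974 = -0.2782.
Step 5: Two-sided p-value via normal approximation = 2*(1 - Phi(|z|)) = 0.780879.
Step 6: alpha = 0.1. fail to reject H0.

R = 7, z = -0.2782, p = 0.780879, fail to reject H0.


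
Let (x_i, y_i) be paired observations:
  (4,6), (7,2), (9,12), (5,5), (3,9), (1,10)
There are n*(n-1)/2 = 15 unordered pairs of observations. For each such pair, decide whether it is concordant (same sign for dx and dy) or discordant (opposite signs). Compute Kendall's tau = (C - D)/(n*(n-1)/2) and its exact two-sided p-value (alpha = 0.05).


Step 1: Enumerate the 15 unordered pairs (i,j) with i<j and classify each by sign(x_j-x_i) * sign(y_j-y_i).
  (1,2):dx=+3,dy=-4->D; (1,3):dx=+5,dy=+6->C; (1,4):dx=+1,dy=-1->D; (1,5):dx=-1,dy=+3->D
  (1,6):dx=-3,dy=+4->D; (2,3):dx=+2,dy=+10->C; (2,4):dx=-2,dy=+3->D; (2,5):dx=-4,dy=+7->D
  (2,6):dx=-6,dy=+8->D; (3,4):dx=-4,dy=-7->C; (3,5):dx=-6,dy=-3->C; (3,6):dx=-8,dy=-2->C
  (4,5):dx=-2,dy=+4->D; (4,6):dx=-4,dy=+5->D; (5,6):dx=-2,dy=+1->D
Step 2: C = 5, D = 10, total pairs = 15.
Step 3: tau = (C - D)/(n(n-1)/2) = (5 - 10)/15 = -0.333333.
Step 4: Exact two-sided p-value (enumerate n! = 720 permutations of y under H0): p = 0.469444.
Step 5: alpha = 0.05. fail to reject H0.

tau_b = -0.3333 (C=5, D=10), p = 0.469444, fail to reject H0.


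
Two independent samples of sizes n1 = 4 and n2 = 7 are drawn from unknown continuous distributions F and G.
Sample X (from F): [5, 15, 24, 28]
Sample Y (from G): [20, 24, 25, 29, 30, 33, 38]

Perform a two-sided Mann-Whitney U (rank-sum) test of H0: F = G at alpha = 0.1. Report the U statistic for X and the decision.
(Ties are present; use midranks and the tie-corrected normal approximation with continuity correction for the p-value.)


Step 1: Combine and sort all 11 observations; assign midranks.
sorted (value, group): (5,X), (15,X), (20,Y), (24,X), (24,Y), (25,Y), (28,X), (29,Y), (30,Y), (33,Y), (38,Y)
ranks: 5->1, 15->2, 20->3, 24->4.5, 24->4.5, 25->6, 28->7, 29->8, 30->9, 33->10, 38->11
Step 2: Rank sum for X: R1 = 1 + 2 + 4.5 + 7 = 14.5.
Step 3: U_X = R1 - n1(n1+1)/2 = 14.5 - 4*5/2 = 14.5 - 10 = 4.5.
       U_Y = n1*n2 - U_X = 28 - 4.5 = 23.5.
Step 4: Ties are present, so use the tie-corrected normal approximation (with continuity correction) for the p-value.
Step 5: p-value = 0.088247; compare to alpha = 0.1. reject H0.

U_X = 4.5, p = 0.088247, reject H0 at alpha = 0.1.


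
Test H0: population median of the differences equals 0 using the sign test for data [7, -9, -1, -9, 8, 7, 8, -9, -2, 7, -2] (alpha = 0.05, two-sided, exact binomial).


Step 1: Discard zero differences. Original n = 11; n_eff = number of nonzero differences = 11.
Nonzero differences (with sign): +7, -9, -1, -9, +8, +7, +8, -9, -2, +7, -2
Step 2: Count signs: positive = 5, negative = 6.
Step 3: Under H0: P(positive) = 0.5, so the number of positives S ~ Bin(11, 0.5).
Step 4: Two-sided exact p-value = sum of Bin(11,0.5) probabilities at or below the observed probability = 1.000000.
Step 5: alpha = 0.05. fail to reject H0.

n_eff = 11, pos = 5, neg = 6, p = 1.000000, fail to reject H0.


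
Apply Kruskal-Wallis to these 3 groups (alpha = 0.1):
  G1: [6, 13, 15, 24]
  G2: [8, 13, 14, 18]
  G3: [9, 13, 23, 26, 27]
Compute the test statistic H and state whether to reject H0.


Step 1: Combine all N = 13 observations and assign midranks.
sorted (value, group, rank): (6,G1,1), (8,G2,2), (9,G3,3), (13,G1,5), (13,G2,5), (13,G3,5), (14,G2,7), (15,G1,8), (18,G2,9), (23,G3,10), (24,G1,11), (26,G3,12), (27,G3,13)
Step 2: Sum ranks within each group.
R_1 = 25 (n_1 = 4)
R_2 = 23 (n_2 = 4)
R_3 = 43 (n_3 = 5)
Step 3: H = 12/(N(N+1)) * sum(R_i^2/n_i) - 3(N+1)
     = 12/(13*14) * (25^2/4 + 23^2/4 + 43^2/5) - 3*14
     = 0.065934 * 658.3 - 42
     = 1.404396.
Step 4: Ties present; correction factor C = 1 - 24/(13^3 - 13) = 0.989011. Corrected H = 1.404396 / 0.989011 = 1.420000.
Step 5: Under H0, H ~ chi^2(2); p-value = 0.491644.
Step 6: alpha = 0.1. fail to reject H0.

H = 1.4200, df = 2, p = 0.491644, fail to reject H0.


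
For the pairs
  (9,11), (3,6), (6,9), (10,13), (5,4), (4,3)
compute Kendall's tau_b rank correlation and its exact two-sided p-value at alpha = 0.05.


Step 1: Enumerate the 15 unordered pairs (i,j) with i<j and classify each by sign(x_j-x_i) * sign(y_j-y_i).
  (1,2):dx=-6,dy=-5->C; (1,3):dx=-3,dy=-2->C; (1,4):dx=+1,dy=+2->C; (1,5):dx=-4,dy=-7->C
  (1,6):dx=-5,dy=-8->C; (2,3):dx=+3,dy=+3->C; (2,4):dx=+7,dy=+7->C; (2,5):dx=+2,dy=-2->D
  (2,6):dx=+1,dy=-3->D; (3,4):dx=+4,dy=+4->C; (3,5):dx=-1,dy=-5->C; (3,6):dx=-2,dy=-6->C
  (4,5):dx=-5,dy=-9->C; (4,6):dx=-6,dy=-10->C; (5,6):dx=-1,dy=-1->C
Step 2: C = 13, D = 2, total pairs = 15.
Step 3: tau = (C - D)/(n(n-1)/2) = (13 - 2)/15 = 0.733333.
Step 4: Exact two-sided p-value (enumerate n! = 720 permutations of y under H0): p = 0.055556.
Step 5: alpha = 0.05. fail to reject H0.

tau_b = 0.7333 (C=13, D=2), p = 0.055556, fail to reject H0.


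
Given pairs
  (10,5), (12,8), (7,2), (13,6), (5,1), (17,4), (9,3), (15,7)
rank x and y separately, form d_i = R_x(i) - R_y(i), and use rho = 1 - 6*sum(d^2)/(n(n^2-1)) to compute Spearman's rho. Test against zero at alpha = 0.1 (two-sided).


Step 1: Rank x and y separately (midranks; no ties here).
rank(x): 10->4, 12->5, 7->2, 13->6, 5->1, 17->8, 9->3, 15->7
rank(y): 5->5, 8->8, 2->2, 6->6, 1->1, 4->4, 3->3, 7->7
Step 2: d_i = R_x(i) - R_y(i); compute d_i^2.
  (4-5)^2=1, (5-8)^2=9, (2-2)^2=0, (6-6)^2=0, (1-1)^2=0, (8-4)^2=16, (3-3)^2=0, (7-7)^2=0
sum(d^2) = 26.
Step 3: rho = 1 - 6*26 / (8*(8^2 - 1)) = 1 - 156/504 = 0.690476.
Step 4: Under H0, t = rho * sqrt((n-2)/(1-rho^2)) = 2.3382 ~ t(6).
Step 5: Two-sided p-value from the t-distribution with 6 df = 0.057990.
Step 6: alpha = 0.1. reject H0.

rho = 0.6905, p = 0.057990, reject H0 at alpha = 0.1.


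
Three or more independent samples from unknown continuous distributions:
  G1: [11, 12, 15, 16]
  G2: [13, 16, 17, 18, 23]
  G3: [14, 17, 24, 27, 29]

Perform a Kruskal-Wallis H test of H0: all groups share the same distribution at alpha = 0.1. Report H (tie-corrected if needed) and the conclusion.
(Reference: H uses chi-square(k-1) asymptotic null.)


Step 1: Combine all N = 14 observations and assign midranks.
sorted (value, group, rank): (11,G1,1), (12,G1,2), (13,G2,3), (14,G3,4), (15,G1,5), (16,G1,6.5), (16,G2,6.5), (17,G2,8.5), (17,G3,8.5), (18,G2,10), (23,G2,11), (24,G3,12), (27,G3,13), (29,G3,14)
Step 2: Sum ranks within each group.
R_1 = 14.5 (n_1 = 4)
R_2 = 39 (n_2 = 5)
R_3 = 51.5 (n_3 = 5)
Step 3: H = 12/(N(N+1)) * sum(R_i^2/n_i) - 3(N+1)
     = 12/(14*15) * (14.5^2/4 + 39^2/5 + 51.5^2/5) - 3*15
     = 0.057143 * 887.213 - 45
     = 5.697857.
Step 4: Ties present; correction factor C = 1 - 12/(14^3 - 14) = 0.995604. Corrected H = 5.697857 / 0.995604 = 5.723013.
Step 5: Under H0, H ~ chi^2(2); p-value = 0.057183.
Step 6: alpha = 0.1. reject H0.

H = 5.7230, df = 2, p = 0.057183, reject H0.


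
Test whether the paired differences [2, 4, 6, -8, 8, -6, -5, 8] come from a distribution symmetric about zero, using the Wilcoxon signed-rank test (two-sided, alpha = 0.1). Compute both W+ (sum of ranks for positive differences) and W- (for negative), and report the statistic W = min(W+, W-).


Step 1: Drop any zero differences (none here) and take |d_i|.
|d| = [2, 4, 6, 8, 8, 6, 5, 8]
Step 2: Midrank |d_i| (ties get averaged ranks).
ranks: |2|->1, |4|->2, |6|->4.5, |8|->7, |8|->7, |6|->4.5, |5|->3, |8|->7
Step 3: Attach original signs; sum ranks with positive sign and with negative sign.
W+ = 1 + 2 + 4.5 + 7 + 7 = 21.5
W- = 7 + 4.5 + 3 = 14.5
(Check: W+ + W- = 36 should equal n(n+1)/2 = 36.)
Step 4: Test statistic W = min(W+, W-) = 14.5.
Step 5: Ties in |d|, so use the tie-corrected normal approximation.
        E[W] = n(n+1)/4 = 8*9/4 = 18.
        Tie groups: |d|=6 (t=2), |d|=8 (t=3); sum(t^3 - t) = 30.
        Var[W] = n(n+1)(2n+1)/24 - sum(t^3-t)/48 = 1224/24 - 30/48 = 50.375.
        z = (W - E[W]) / sqrt(Var[W]) = (14.5 - 18) / 7.0975 = -0.4931.
        Two-sided p = 2*Phi(z) = 0.621921.
Step 6: alpha = 0.1. fail to reject H0.

W+ = 21.5, W- = 14.5, W = min = 14.5, p = 0.621921, fail to reject H0.


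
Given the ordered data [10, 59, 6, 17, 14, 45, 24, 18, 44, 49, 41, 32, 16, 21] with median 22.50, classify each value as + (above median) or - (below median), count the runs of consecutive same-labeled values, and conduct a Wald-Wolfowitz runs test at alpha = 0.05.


Step 1: Compute median = 22.50; label A = above, B = below.
Labels in order: BABBBAABAAAABB  (n_A = 7, n_B = 7)
Step 2: Count runs R = 7.
Step 3: Under H0 (random ordering), E[R] = 2*n_A*n_B/(n_A+n_B) + 1 = 2*7*7/14 + 1 = 8.0000.
        Var[R] = 2*n_A*n_B*(2*n_A*n_B - n_A - n_B) / ((n_A+n_B)^2 * (n_A+n_B-1)) = 8232/2548 = 3.2308.
        SD[R] = 1.7974.
Step 4: Continuity-corrected z = (R + 0.5 - E[R]) / SD[R] = (7 + 0.5 - 8.0000) / 1.7974 = -0.2782.
Step 5: Two-sided p-value via normal approximation = 2*(1 - Phi(|z|)) = 0.780879.
Step 6: alpha = 0.05. fail to reject H0.

R = 7, z = -0.2782, p = 0.780879, fail to reject H0.


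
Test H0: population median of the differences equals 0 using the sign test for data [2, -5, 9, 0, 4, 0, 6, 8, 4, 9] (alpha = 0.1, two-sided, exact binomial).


Step 1: Discard zero differences. Original n = 10; n_eff = number of nonzero differences = 8.
Nonzero differences (with sign): +2, -5, +9, +4, +6, +8, +4, +9
Step 2: Count signs: positive = 7, negative = 1.
Step 3: Under H0: P(positive) = 0.5, so the number of positives S ~ Bin(8, 0.5).
Step 4: Two-sided exact p-value = sum of Bin(8,0.5) probabilities at or below the observed probability = 0.070312.
Step 5: alpha = 0.1. reject H0.

n_eff = 8, pos = 7, neg = 1, p = 0.070312, reject H0.


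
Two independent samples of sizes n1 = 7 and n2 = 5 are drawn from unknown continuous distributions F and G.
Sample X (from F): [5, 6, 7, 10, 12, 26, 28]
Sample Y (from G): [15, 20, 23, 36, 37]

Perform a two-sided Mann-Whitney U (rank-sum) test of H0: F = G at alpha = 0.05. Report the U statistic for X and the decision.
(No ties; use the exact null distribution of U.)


Step 1: Combine and sort all 12 observations; assign midranks.
sorted (value, group): (5,X), (6,X), (7,X), (10,X), (12,X), (15,Y), (20,Y), (23,Y), (26,X), (28,X), (36,Y), (37,Y)
ranks: 5->1, 6->2, 7->3, 10->4, 12->5, 15->6, 20->7, 23->8, 26->9, 28->10, 36->11, 37->12
Step 2: Rank sum for X: R1 = 1 + 2 + 3 + 4 + 5 + 9 + 10 = 34.
Step 3: U_X = R1 - n1(n1+1)/2 = 34 - 7*8/2 = 34 - 28 = 6.
       U_Y = n1*n2 - U_X = 35 - 6 = 29.
Step 4: No ties, so the exact null distribution of U (based on enumerating the C(12,7) = 792 equally likely rank assignments) gives the two-sided p-value.
Step 5: p-value = 0.073232; compare to alpha = 0.05. fail to reject H0.

U_X = 6, p = 0.073232, fail to reject H0 at alpha = 0.05.


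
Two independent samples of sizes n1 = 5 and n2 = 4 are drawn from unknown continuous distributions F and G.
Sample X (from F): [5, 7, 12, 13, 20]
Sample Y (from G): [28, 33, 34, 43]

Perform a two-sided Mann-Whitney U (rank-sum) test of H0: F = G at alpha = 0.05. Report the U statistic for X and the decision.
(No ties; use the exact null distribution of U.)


Step 1: Combine and sort all 9 observations; assign midranks.
sorted (value, group): (5,X), (7,X), (12,X), (13,X), (20,X), (28,Y), (33,Y), (34,Y), (43,Y)
ranks: 5->1, 7->2, 12->3, 13->4, 20->5, 28->6, 33->7, 34->8, 43->9
Step 2: Rank sum for X: R1 = 1 + 2 + 3 + 4 + 5 = 15.
Step 3: U_X = R1 - n1(n1+1)/2 = 15 - 5*6/2 = 15 - 15 = 0.
       U_Y = n1*n2 - U_X = 20 - 0 = 20.
Step 4: No ties, so the exact null distribution of U (based on enumerating the C(9,5) = 126 equally likely rank assignments) gives the two-sided p-value.
Step 5: p-value = 0.015873; compare to alpha = 0.05. reject H0.

U_X = 0, p = 0.015873, reject H0 at alpha = 0.05.


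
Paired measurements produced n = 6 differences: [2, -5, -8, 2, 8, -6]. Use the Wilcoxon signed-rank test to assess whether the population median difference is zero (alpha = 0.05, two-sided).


Step 1: Drop any zero differences (none here) and take |d_i|.
|d| = [2, 5, 8, 2, 8, 6]
Step 2: Midrank |d_i| (ties get averaged ranks).
ranks: |2|->1.5, |5|->3, |8|->5.5, |2|->1.5, |8|->5.5, |6|->4
Step 3: Attach original signs; sum ranks with positive sign and with negative sign.
W+ = 1.5 + 1.5 + 5.5 = 8.5
W- = 3 + 5.5 + 4 = 12.5
(Check: W+ + W- = 21 should equal n(n+1)/2 = 21.)
Step 4: Test statistic W = min(W+, W-) = 8.5.
Step 5: Ties in |d|, so use the tie-corrected normal approximation.
        E[W] = n(n+1)/4 = 6*7/4 = 10.5.
        Tie groups: |d|=2 (t=2), |d|=8 (t=2); sum(t^3 - t) = 12.
        Var[W] = n(n+1)(2n+1)/24 - sum(t^3-t)/48 = 546/24 - 12/48 = 22.5.
        z = (W - E[W]) / sqrt(Var[W]) = (8.5 - 10.5) / 4.7434 = -0.4216.
        Two-sided p = 2*Phi(z) = 0.673290.
Step 6: alpha = 0.05. fail to reject H0.

W+ = 8.5, W- = 12.5, W = min = 8.5, p = 0.673290, fail to reject H0.


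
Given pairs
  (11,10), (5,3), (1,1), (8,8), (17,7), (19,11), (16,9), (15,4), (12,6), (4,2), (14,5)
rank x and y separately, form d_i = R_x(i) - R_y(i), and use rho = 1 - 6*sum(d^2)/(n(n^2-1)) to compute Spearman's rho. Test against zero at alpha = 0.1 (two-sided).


Step 1: Rank x and y separately (midranks; no ties here).
rank(x): 11->5, 5->3, 1->1, 8->4, 17->10, 19->11, 16->9, 15->8, 12->6, 4->2, 14->7
rank(y): 10->10, 3->3, 1->1, 8->8, 7->7, 11->11, 9->9, 4->4, 6->6, 2->2, 5->5
Step 2: d_i = R_x(i) - R_y(i); compute d_i^2.
  (5-10)^2=25, (3-3)^2=0, (1-1)^2=0, (4-8)^2=16, (10-7)^2=9, (11-11)^2=0, (9-9)^2=0, (8-4)^2=16, (6-6)^2=0, (2-2)^2=0, (7-5)^2=4
sum(d^2) = 70.
Step 3: rho = 1 - 6*70 / (11*(11^2 - 1)) = 1 - 420/1320 = 0.681818.
Step 4: Under H0, t = rho * sqrt((n-2)/(1-rho^2)) = 2.7962 ~ t(9).
Step 5: Two-sided p-value from the t-distribution with 9 df = 0.020843.
Step 6: alpha = 0.1. reject H0.

rho = 0.6818, p = 0.020843, reject H0 at alpha = 0.1.


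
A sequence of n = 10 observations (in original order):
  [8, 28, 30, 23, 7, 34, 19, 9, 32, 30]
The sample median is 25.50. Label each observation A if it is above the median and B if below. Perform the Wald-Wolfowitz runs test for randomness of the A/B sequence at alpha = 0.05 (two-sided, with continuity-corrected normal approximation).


Step 1: Compute median = 25.50; label A = above, B = below.
Labels in order: BAABBABBAA  (n_A = 5, n_B = 5)
Step 2: Count runs R = 6.
Step 3: Under H0 (random ordering), E[R] = 2*n_A*n_B/(n_A+n_B) + 1 = 2*5*5/10 + 1 = 6.0000.
        Var[R] = 2*n_A*n_B*(2*n_A*n_B - n_A - n_B) / ((n_A+n_B)^2 * (n_A+n_B-1)) = 2000/900 = 2.2222.
        SD[R] = 1.4907.
Step 4: R = E[R], so z = 0 with no continuity correction.
Step 5: Two-sided p-value via normal approximation = 2*(1 - Phi(|z|)) = 1.000000.
Step 6: alpha = 0.05. fail to reject H0.

R = 6, z = 0.0000, p = 1.000000, fail to reject H0.


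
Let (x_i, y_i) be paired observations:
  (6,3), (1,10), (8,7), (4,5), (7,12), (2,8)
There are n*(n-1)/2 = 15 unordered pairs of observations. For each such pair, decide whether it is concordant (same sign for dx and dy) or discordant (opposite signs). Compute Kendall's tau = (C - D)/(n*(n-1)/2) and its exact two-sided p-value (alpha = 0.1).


Step 1: Enumerate the 15 unordered pairs (i,j) with i<j and classify each by sign(x_j-x_i) * sign(y_j-y_i).
  (1,2):dx=-5,dy=+7->D; (1,3):dx=+2,dy=+4->C; (1,4):dx=-2,dy=+2->D; (1,5):dx=+1,dy=+9->C
  (1,6):dx=-4,dy=+5->D; (2,3):dx=+7,dy=-3->D; (2,4):dx=+3,dy=-5->D; (2,5):dx=+6,dy=+2->C
  (2,6):dx=+1,dy=-2->D; (3,4):dx=-4,dy=-2->C; (3,5):dx=-1,dy=+5->D; (3,6):dx=-6,dy=+1->D
  (4,5):dx=+3,dy=+7->C; (4,6):dx=-2,dy=+3->D; (5,6):dx=-5,dy=-4->C
Step 2: C = 6, D = 9, total pairs = 15.
Step 3: tau = (C - D)/(n(n-1)/2) = (6 - 9)/15 = -0.200000.
Step 4: Exact two-sided p-value (enumerate n! = 720 permutations of y under H0): p = 0.719444.
Step 5: alpha = 0.1. fail to reject H0.

tau_b = -0.2000 (C=6, D=9), p = 0.719444, fail to reject H0.


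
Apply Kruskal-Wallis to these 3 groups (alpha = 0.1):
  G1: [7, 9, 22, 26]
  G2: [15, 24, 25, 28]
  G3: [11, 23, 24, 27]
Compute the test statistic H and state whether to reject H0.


Step 1: Combine all N = 12 observations and assign midranks.
sorted (value, group, rank): (7,G1,1), (9,G1,2), (11,G3,3), (15,G2,4), (22,G1,5), (23,G3,6), (24,G2,7.5), (24,G3,7.5), (25,G2,9), (26,G1,10), (27,G3,11), (28,G2,12)
Step 2: Sum ranks within each group.
R_1 = 18 (n_1 = 4)
R_2 = 32.5 (n_2 = 4)
R_3 = 27.5 (n_3 = 4)
Step 3: H = 12/(N(N+1)) * sum(R_i^2/n_i) - 3(N+1)
     = 12/(12*13) * (18^2/4 + 32.5^2/4 + 27.5^2/4) - 3*13
     = 0.076923 * 534.125 - 39
     = 2.086538.
Step 4: Ties present; correction factor C = 1 - 6/(12^3 - 12) = 0.996503. Corrected H = 2.086538 / 0.996503 = 2.093860.
Step 5: Under H0, H ~ chi^2(2); p-value = 0.351014.
Step 6: alpha = 0.1. fail to reject H0.

H = 2.0939, df = 2, p = 0.351014, fail to reject H0.


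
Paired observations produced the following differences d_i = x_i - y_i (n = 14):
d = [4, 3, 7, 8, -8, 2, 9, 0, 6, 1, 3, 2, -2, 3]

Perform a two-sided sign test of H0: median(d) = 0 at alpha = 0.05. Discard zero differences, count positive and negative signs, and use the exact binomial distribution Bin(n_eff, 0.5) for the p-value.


Step 1: Discard zero differences. Original n = 14; n_eff = number of nonzero differences = 13.
Nonzero differences (with sign): +4, +3, +7, +8, -8, +2, +9, +6, +1, +3, +2, -2, +3
Step 2: Count signs: positive = 11, negative = 2.
Step 3: Under H0: P(positive) = 0.5, so the number of positives S ~ Bin(13, 0.5).
Step 4: Two-sided exact p-value = sum of Bin(13,0.5) probabilities at or below the observed probability = 0.022461.
Step 5: alpha = 0.05. reject H0.

n_eff = 13, pos = 11, neg = 2, p = 0.022461, reject H0.


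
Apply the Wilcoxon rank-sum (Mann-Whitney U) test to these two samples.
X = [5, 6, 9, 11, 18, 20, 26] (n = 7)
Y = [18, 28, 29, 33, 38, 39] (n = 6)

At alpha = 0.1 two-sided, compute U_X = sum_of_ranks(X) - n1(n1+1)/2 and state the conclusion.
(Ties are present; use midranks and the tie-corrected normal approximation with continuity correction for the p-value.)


Step 1: Combine and sort all 13 observations; assign midranks.
sorted (value, group): (5,X), (6,X), (9,X), (11,X), (18,X), (18,Y), (20,X), (26,X), (28,Y), (29,Y), (33,Y), (38,Y), (39,Y)
ranks: 5->1, 6->2, 9->3, 11->4, 18->5.5, 18->5.5, 20->7, 26->8, 28->9, 29->10, 33->11, 38->12, 39->13
Step 2: Rank sum for X: R1 = 1 + 2 + 3 + 4 + 5.5 + 7 + 8 = 30.5.
Step 3: U_X = R1 - n1(n1+1)/2 = 30.5 - 7*8/2 = 30.5 - 28 = 2.5.
       U_Y = n1*n2 - U_X = 42 - 2.5 = 39.5.
Step 4: Ties are present, so use the tie-corrected normal approximation (with continuity correction) for the p-value.
Step 5: p-value = 0.010025; compare to alpha = 0.1. reject H0.

U_X = 2.5, p = 0.010025, reject H0 at alpha = 0.1.


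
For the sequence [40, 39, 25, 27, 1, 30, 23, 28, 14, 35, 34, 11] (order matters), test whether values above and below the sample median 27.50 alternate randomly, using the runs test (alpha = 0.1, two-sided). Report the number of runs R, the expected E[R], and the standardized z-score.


Step 1: Compute median = 27.50; label A = above, B = below.
Labels in order: AABBBABABAAB  (n_A = 6, n_B = 6)
Step 2: Count runs R = 8.
Step 3: Under H0 (random ordering), E[R] = 2*n_A*n_B/(n_A+n_B) + 1 = 2*6*6/12 + 1 = 7.0000.
        Var[R] = 2*n_A*n_B*(2*n_A*n_B - n_A - n_B) / ((n_A+n_B)^2 * (n_A+n_B-1)) = 4320/1584 = 2.7273.
        SD[R] = 1.6514.
Step 4: Continuity-corrected z = (R - 0.5 - E[R]) / SD[R] = (8 - 0.5 - 7.0000) / 1.6514 = 0.3028.
Step 5: Two-sided p-value via normal approximation = 2*(1 - Phi(|z|)) = 0.762069.
Step 6: alpha = 0.1. fail to reject H0.

R = 8, z = 0.3028, p = 0.762069, fail to reject H0.


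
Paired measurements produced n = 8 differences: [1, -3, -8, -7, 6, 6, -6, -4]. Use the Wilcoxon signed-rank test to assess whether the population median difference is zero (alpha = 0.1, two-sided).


Step 1: Drop any zero differences (none here) and take |d_i|.
|d| = [1, 3, 8, 7, 6, 6, 6, 4]
Step 2: Midrank |d_i| (ties get averaged ranks).
ranks: |1|->1, |3|->2, |8|->8, |7|->7, |6|->5, |6|->5, |6|->5, |4|->3
Step 3: Attach original signs; sum ranks with positive sign and with negative sign.
W+ = 1 + 5 + 5 = 11
W- = 2 + 8 + 7 + 5 + 3 = 25
(Check: W+ + W- = 36 should equal n(n+1)/2 = 36.)
Step 4: Test statistic W = min(W+, W-) = 11.
Step 5: Ties in |d|, so use the tie-corrected normal approximation.
        E[W] = n(n+1)/4 = 8*9/4 = 18.
        Tie groups: |d|=6 (t=3); sum(t^3 - t) = 24.
        Var[W] = n(n+1)(2n+1)/24 - sum(t^3-t)/48 = 1224/24 - 24/48 = 50.5.
        z = (W - E[W]) / sqrt(Var[W]) = (11 - 18) / 7.1063 = -0.9850.
        Two-sided p = 2*Phi(z) = 0.324606.
Step 6: alpha = 0.1. fail to reject H0.

W+ = 11, W- = 25, W = min = 11, p = 0.324606, fail to reject H0.


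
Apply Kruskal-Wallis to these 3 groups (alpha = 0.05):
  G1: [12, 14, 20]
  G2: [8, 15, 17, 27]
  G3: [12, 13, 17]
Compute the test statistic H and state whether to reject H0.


Step 1: Combine all N = 10 observations and assign midranks.
sorted (value, group, rank): (8,G2,1), (12,G1,2.5), (12,G3,2.5), (13,G3,4), (14,G1,5), (15,G2,6), (17,G2,7.5), (17,G3,7.5), (20,G1,9), (27,G2,10)
Step 2: Sum ranks within each group.
R_1 = 16.5 (n_1 = 3)
R_2 = 24.5 (n_2 = 4)
R_3 = 14 (n_3 = 3)
Step 3: H = 12/(N(N+1)) * sum(R_i^2/n_i) - 3(N+1)
     = 12/(10*11) * (16.5^2/3 + 24.5^2/4 + 14^2/3) - 3*11
     = 0.109091 * 306.146 - 33
     = 0.397727.
Step 4: Ties present; correction factor C = 1 - 12/(10^3 - 10) = 0.987879. Corrected H = 0.397727 / 0.987879 = 0.402607.
Step 5: Under H0, H ~ chi^2(2); p-value = 0.817664.
Step 6: alpha = 0.05. fail to reject H0.

H = 0.4026, df = 2, p = 0.817664, fail to reject H0.


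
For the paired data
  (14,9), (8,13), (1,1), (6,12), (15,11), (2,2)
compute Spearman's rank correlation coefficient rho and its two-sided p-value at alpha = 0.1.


Step 1: Rank x and y separately (midranks; no ties here).
rank(x): 14->5, 8->4, 1->1, 6->3, 15->6, 2->2
rank(y): 9->3, 13->6, 1->1, 12->5, 11->4, 2->2
Step 2: d_i = R_x(i) - R_y(i); compute d_i^2.
  (5-3)^2=4, (4-6)^2=4, (1-1)^2=0, (3-5)^2=4, (6-4)^2=4, (2-2)^2=0
sum(d^2) = 16.
Step 3: rho = 1 - 6*16 / (6*(6^2 - 1)) = 1 - 96/210 = 0.542857.
Step 4: Under H0, t = rho * sqrt((n-2)/(1-rho^2)) = 1.2928 ~ t(4).
Step 5: Two-sided p-value from the t-distribution with 4 df = 0.265703.
Step 6: alpha = 0.1. fail to reject H0.

rho = 0.5429, p = 0.265703, fail to reject H0 at alpha = 0.1.


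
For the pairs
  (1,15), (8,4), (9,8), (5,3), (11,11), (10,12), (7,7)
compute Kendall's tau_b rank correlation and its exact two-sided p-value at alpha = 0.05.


Step 1: Enumerate the 21 unordered pairs (i,j) with i<j and classify each by sign(x_j-x_i) * sign(y_j-y_i).
  (1,2):dx=+7,dy=-11->D; (1,3):dx=+8,dy=-7->D; (1,4):dx=+4,dy=-12->D; (1,5):dx=+10,dy=-4->D
  (1,6):dx=+9,dy=-3->D; (1,7):dx=+6,dy=-8->D; (2,3):dx=+1,dy=+4->C; (2,4):dx=-3,dy=-1->C
  (2,5):dx=+3,dy=+7->C; (2,6):dx=+2,dy=+8->C; (2,7):dx=-1,dy=+3->D; (3,4):dx=-4,dy=-5->C
  (3,5):dx=+2,dy=+3->C; (3,6):dx=+1,dy=+4->C; (3,7):dx=-2,dy=-1->C; (4,5):dx=+6,dy=+8->C
  (4,6):dx=+5,dy=+9->C; (4,7):dx=+2,dy=+4->C; (5,6):dx=-1,dy=+1->D; (5,7):dx=-4,dy=-4->C
  (6,7):dx=-3,dy=-5->C
Step 2: C = 13, D = 8, total pairs = 21.
Step 3: tau = (C - D)/(n(n-1)/2) = (13 - 8)/21 = 0.238095.
Step 4: Exact two-sided p-value (enumerate n! = 5040 permutations of y under H0): p = 0.561905.
Step 5: alpha = 0.05. fail to reject H0.

tau_b = 0.2381 (C=13, D=8), p = 0.561905, fail to reject H0.


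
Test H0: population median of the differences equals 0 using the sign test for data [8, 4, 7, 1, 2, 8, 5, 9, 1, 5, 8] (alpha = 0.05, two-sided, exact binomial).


Step 1: Discard zero differences. Original n = 11; n_eff = number of nonzero differences = 11.
Nonzero differences (with sign): +8, +4, +7, +1, +2, +8, +5, +9, +1, +5, +8
Step 2: Count signs: positive = 11, negative = 0.
Step 3: Under H0: P(positive) = 0.5, so the number of positives S ~ Bin(11, 0.5).
Step 4: Two-sided exact p-value = sum of Bin(11,0.5) probabilities at or below the observed probability = 0.000977.
Step 5: alpha = 0.05. reject H0.

n_eff = 11, pos = 11, neg = 0, p = 0.000977, reject H0.


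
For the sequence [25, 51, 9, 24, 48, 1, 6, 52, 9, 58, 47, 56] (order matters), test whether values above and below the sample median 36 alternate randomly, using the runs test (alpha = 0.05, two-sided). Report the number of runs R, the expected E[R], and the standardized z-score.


Step 1: Compute median = 36; label A = above, B = below.
Labels in order: BABBABBABAAA  (n_A = 6, n_B = 6)
Step 2: Count runs R = 8.
Step 3: Under H0 (random ordering), E[R] = 2*n_A*n_B/(n_A+n_B) + 1 = 2*6*6/12 + 1 = 7.0000.
        Var[R] = 2*n_A*n_B*(2*n_A*n_B - n_A - n_B) / ((n_A+n_B)^2 * (n_A+n_B-1)) = 4320/1584 = 2.7273.
        SD[R] = 1.6514.
Step 4: Continuity-corrected z = (R - 0.5 - E[R]) / SD[R] = (8 - 0.5 - 7.0000) / 1.6514 = 0.3028.
Step 5: Two-sided p-value via normal approximation = 2*(1 - Phi(|z|)) = 0.762069.
Step 6: alpha = 0.05. fail to reject H0.

R = 8, z = 0.3028, p = 0.762069, fail to reject H0.


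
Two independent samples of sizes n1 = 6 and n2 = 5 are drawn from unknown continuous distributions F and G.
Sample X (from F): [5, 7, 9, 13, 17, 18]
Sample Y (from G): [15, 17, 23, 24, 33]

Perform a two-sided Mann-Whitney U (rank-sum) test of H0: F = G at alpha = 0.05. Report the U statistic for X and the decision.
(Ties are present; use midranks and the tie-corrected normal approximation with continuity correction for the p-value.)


Step 1: Combine and sort all 11 observations; assign midranks.
sorted (value, group): (5,X), (7,X), (9,X), (13,X), (15,Y), (17,X), (17,Y), (18,X), (23,Y), (24,Y), (33,Y)
ranks: 5->1, 7->2, 9->3, 13->4, 15->5, 17->6.5, 17->6.5, 18->8, 23->9, 24->10, 33->11
Step 2: Rank sum for X: R1 = 1 + 2 + 3 + 4 + 6.5 + 8 = 24.5.
Step 3: U_X = R1 - n1(n1+1)/2 = 24.5 - 6*7/2 = 24.5 - 21 = 3.5.
       U_Y = n1*n2 - U_X = 30 - 3.5 = 26.5.
Step 4: Ties are present, so use the tie-corrected normal approximation (with continuity correction) for the p-value.
Step 5: p-value = 0.044126; compare to alpha = 0.05. reject H0.

U_X = 3.5, p = 0.044126, reject H0 at alpha = 0.05.


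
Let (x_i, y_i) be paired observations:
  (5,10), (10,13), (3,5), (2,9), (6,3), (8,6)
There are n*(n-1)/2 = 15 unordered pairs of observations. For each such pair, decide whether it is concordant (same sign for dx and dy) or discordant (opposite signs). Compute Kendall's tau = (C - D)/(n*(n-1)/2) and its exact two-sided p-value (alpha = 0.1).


Step 1: Enumerate the 15 unordered pairs (i,j) with i<j and classify each by sign(x_j-x_i) * sign(y_j-y_i).
  (1,2):dx=+5,dy=+3->C; (1,3):dx=-2,dy=-5->C; (1,4):dx=-3,dy=-1->C; (1,5):dx=+1,dy=-7->D
  (1,6):dx=+3,dy=-4->D; (2,3):dx=-7,dy=-8->C; (2,4):dx=-8,dy=-4->C; (2,5):dx=-4,dy=-10->C
  (2,6):dx=-2,dy=-7->C; (3,4):dx=-1,dy=+4->D; (3,5):dx=+3,dy=-2->D; (3,6):dx=+5,dy=+1->C
  (4,5):dx=+4,dy=-6->D; (4,6):dx=+6,dy=-3->D; (5,6):dx=+2,dy=+3->C
Step 2: C = 9, D = 6, total pairs = 15.
Step 3: tau = (C - D)/(n(n-1)/2) = (9 - 6)/15 = 0.200000.
Step 4: Exact two-sided p-value (enumerate n! = 720 permutations of y under H0): p = 0.719444.
Step 5: alpha = 0.1. fail to reject H0.

tau_b = 0.2000 (C=9, D=6), p = 0.719444, fail to reject H0.


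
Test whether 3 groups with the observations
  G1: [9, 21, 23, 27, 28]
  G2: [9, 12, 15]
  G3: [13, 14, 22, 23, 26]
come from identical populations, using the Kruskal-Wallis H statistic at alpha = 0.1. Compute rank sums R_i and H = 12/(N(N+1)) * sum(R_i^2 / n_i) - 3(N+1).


Step 1: Combine all N = 13 observations and assign midranks.
sorted (value, group, rank): (9,G1,1.5), (9,G2,1.5), (12,G2,3), (13,G3,4), (14,G3,5), (15,G2,6), (21,G1,7), (22,G3,8), (23,G1,9.5), (23,G3,9.5), (26,G3,11), (27,G1,12), (28,G1,13)
Step 2: Sum ranks within each group.
R_1 = 43 (n_1 = 5)
R_2 = 10.5 (n_2 = 3)
R_3 = 37.5 (n_3 = 5)
Step 3: H = 12/(N(N+1)) * sum(R_i^2/n_i) - 3(N+1)
     = 12/(13*14) * (43^2/5 + 10.5^2/3 + 37.5^2/5) - 3*14
     = 0.065934 * 687.8 - 42
     = 3.349451.
Step 4: Ties present; correction factor C = 1 - 12/(13^3 - 13) = 0.994505. Corrected H = 3.349451 / 0.994505 = 3.367956.
Step 5: Under H0, H ~ chi^2(2); p-value = 0.185634.
Step 6: alpha = 0.1. fail to reject H0.

H = 3.3680, df = 2, p = 0.185634, fail to reject H0.


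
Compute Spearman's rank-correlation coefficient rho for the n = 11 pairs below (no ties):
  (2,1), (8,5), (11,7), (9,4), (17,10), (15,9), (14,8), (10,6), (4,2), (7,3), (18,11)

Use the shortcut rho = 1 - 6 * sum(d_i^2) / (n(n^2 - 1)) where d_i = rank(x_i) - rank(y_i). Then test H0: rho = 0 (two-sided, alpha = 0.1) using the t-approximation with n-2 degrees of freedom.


Step 1: Rank x and y separately (midranks; no ties here).
rank(x): 2->1, 8->4, 11->7, 9->5, 17->10, 15->9, 14->8, 10->6, 4->2, 7->3, 18->11
rank(y): 1->1, 5->5, 7->7, 4->4, 10->10, 9->9, 8->8, 6->6, 2->2, 3->3, 11->11
Step 2: d_i = R_x(i) - R_y(i); compute d_i^2.
  (1-1)^2=0, (4-5)^2=1, (7-7)^2=0, (5-4)^2=1, (10-10)^2=0, (9-9)^2=0, (8-8)^2=0, (6-6)^2=0, (2-2)^2=0, (3-3)^2=0, (11-11)^2=0
sum(d^2) = 2.
Step 3: rho = 1 - 6*2 / (11*(11^2 - 1)) = 1 - 12/1320 = 0.990909.
Step 4: Under H0, t = rho * sqrt((n-2)/(1-rho^2)) = 22.0966 ~ t(9).
Step 5: Two-sided p-value from the t-distribution with 9 df = 0.000000.
Step 6: alpha = 0.1. reject H0.

rho = 0.9909, p = 0.000000, reject H0 at alpha = 0.1.
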